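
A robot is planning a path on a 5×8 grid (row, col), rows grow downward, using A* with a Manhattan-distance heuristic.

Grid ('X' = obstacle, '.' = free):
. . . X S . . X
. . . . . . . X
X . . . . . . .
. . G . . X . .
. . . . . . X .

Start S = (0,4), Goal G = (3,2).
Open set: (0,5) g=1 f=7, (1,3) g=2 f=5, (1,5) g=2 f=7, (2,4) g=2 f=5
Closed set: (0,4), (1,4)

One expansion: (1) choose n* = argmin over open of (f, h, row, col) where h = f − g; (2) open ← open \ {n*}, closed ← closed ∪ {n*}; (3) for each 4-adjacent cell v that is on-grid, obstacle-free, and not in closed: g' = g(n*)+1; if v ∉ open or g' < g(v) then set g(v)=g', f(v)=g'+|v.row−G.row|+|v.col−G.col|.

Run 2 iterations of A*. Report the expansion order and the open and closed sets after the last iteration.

step 1: expand (1,3) (f=5, h=3) → closed; open now [(0,5) g=1 f=7, (1,2) g=3 f=5, (1,5) g=2 f=7, (2,3) g=3 f=5, (2,4) g=2 f=5]
step 2: expand (1,2) (f=5, h=2) → closed; open now [(0,2) g=4 f=7, (0,5) g=1 f=7, (1,1) g=4 f=7, (1,5) g=2 f=7, (2,2) g=4 f=5, (2,3) g=3 f=5, (2,4) g=2 f=5]

order=[(1,3) → (1,2)]; open=[(0,2) g=4 f=7, (0,5) g=1 f=7, (1,1) g=4 f=7, (1,5) g=2 f=7, (2,2) g=4 f=5, (2,3) g=3 f=5, (2,4) g=2 f=5]; closed=[(0,4), (1,2), (1,3), (1,4)]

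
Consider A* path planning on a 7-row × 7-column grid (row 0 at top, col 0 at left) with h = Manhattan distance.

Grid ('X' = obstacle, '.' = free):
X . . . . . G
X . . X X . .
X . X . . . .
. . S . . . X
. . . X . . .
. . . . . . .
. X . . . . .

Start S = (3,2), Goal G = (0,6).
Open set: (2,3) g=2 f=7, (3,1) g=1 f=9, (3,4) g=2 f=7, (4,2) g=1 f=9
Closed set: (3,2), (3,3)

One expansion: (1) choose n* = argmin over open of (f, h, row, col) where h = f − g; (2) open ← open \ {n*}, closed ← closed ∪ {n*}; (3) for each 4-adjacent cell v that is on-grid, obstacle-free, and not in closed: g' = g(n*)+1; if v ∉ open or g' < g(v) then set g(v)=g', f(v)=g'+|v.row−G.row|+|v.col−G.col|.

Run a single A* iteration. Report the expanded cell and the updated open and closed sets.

step 1: expand (2,3) (f=7, h=5) → closed; open now [(2,4) g=3 f=7, (3,1) g=1 f=9, (3,4) g=2 f=7, (4,2) g=1 f=9]

expanded=(2,3); open=[(2,4) g=3 f=7, (3,1) g=1 f=9, (3,4) g=2 f=7, (4,2) g=1 f=9]; closed=[(2,3), (3,2), (3,3)]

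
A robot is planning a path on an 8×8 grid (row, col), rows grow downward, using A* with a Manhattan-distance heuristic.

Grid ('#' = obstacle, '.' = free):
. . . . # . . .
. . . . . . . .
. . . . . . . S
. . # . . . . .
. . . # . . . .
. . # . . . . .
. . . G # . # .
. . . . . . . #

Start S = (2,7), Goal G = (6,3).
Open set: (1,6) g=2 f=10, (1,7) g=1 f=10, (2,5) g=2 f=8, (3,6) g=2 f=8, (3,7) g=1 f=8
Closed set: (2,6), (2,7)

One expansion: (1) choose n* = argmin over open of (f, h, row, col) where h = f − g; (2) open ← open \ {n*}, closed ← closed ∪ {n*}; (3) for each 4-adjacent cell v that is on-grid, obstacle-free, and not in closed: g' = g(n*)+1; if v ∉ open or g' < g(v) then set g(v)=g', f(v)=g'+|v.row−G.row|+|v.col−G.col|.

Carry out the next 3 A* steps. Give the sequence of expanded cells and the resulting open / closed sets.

order=[(2,5) → (2,4) → (2,3)]; open=[(1,3) g=5 f=10, (1,4) g=4 f=10, (1,5) g=3 f=10, (1,6) g=2 f=10, (1,7) g=1 f=10, (2,2) g=5 f=10, (3,3) g=5 f=8, (3,4) g=4 f=8, (3,5) g=3 f=8, (3,6) g=2 f=8, (3,7) g=1 f=8]; closed=[(2,3), (2,4), (2,5), (2,6), (2,7)]

step 1: expand (2,5) (f=8, h=6) → closed; open now [(1,5) g=3 f=10, (1,6) g=2 f=10, (1,7) g=1 f=10, (2,4) g=3 f=8, (3,5) g=3 f=8, (3,6) g=2 f=8, (3,7) g=1 f=8]
step 2: expand (2,4) (f=8, h=5) → closed; open now [(1,4) g=4 f=10, (1,5) g=3 f=10, (1,6) g=2 f=10, (1,7) g=1 f=10, (2,3) g=4 f=8, (3,4) g=4 f=8, (3,5) g=3 f=8, (3,6) g=2 f=8, (3,7) g=1 f=8]
step 3: expand (2,3) (f=8, h=4) → closed; open now [(1,3) g=5 f=10, (1,4) g=4 f=10, (1,5) g=3 f=10, (1,6) g=2 f=10, (1,7) g=1 f=10, (2,2) g=5 f=10, (3,3) g=5 f=8, (3,4) g=4 f=8, (3,5) g=3 f=8, (3,6) g=2 f=8, (3,7) g=1 f=8]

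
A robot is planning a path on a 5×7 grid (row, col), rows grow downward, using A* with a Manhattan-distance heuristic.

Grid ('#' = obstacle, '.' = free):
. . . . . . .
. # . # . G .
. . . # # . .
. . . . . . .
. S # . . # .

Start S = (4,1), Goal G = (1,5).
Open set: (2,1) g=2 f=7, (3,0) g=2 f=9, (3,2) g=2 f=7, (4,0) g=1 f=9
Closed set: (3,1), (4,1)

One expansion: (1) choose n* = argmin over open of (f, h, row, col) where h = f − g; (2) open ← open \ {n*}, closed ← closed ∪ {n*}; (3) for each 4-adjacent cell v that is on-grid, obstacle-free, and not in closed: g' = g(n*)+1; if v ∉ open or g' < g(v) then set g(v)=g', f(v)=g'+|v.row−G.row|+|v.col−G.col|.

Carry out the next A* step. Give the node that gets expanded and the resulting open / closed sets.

expanded=(2,1); open=[(2,0) g=3 f=9, (2,2) g=3 f=7, (3,0) g=2 f=9, (3,2) g=2 f=7, (4,0) g=1 f=9]; closed=[(2,1), (3,1), (4,1)]

step 1: expand (2,1) (f=7, h=5) → closed; open now [(2,0) g=3 f=9, (2,2) g=3 f=7, (3,0) g=2 f=9, (3,2) g=2 f=7, (4,0) g=1 f=9]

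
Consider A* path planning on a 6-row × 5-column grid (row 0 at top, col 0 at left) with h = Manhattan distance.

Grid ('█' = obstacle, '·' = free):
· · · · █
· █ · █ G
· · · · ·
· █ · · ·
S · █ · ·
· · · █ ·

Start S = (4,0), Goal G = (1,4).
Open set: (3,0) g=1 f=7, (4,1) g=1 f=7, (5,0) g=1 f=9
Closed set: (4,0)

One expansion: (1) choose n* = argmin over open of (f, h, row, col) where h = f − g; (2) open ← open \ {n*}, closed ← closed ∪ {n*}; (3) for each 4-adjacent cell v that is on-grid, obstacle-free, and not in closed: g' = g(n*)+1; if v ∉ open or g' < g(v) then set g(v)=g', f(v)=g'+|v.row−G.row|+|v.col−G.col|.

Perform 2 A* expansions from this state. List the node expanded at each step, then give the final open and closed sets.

step 1: expand (3,0) (f=7, h=6) → closed; open now [(2,0) g=2 f=7, (4,1) g=1 f=7, (5,0) g=1 f=9]
step 2: expand (2,0) (f=7, h=5) → closed; open now [(1,0) g=3 f=7, (2,1) g=3 f=7, (4,1) g=1 f=7, (5,0) g=1 f=9]

order=[(3,0) → (2,0)]; open=[(1,0) g=3 f=7, (2,1) g=3 f=7, (4,1) g=1 f=7, (5,0) g=1 f=9]; closed=[(2,0), (3,0), (4,0)]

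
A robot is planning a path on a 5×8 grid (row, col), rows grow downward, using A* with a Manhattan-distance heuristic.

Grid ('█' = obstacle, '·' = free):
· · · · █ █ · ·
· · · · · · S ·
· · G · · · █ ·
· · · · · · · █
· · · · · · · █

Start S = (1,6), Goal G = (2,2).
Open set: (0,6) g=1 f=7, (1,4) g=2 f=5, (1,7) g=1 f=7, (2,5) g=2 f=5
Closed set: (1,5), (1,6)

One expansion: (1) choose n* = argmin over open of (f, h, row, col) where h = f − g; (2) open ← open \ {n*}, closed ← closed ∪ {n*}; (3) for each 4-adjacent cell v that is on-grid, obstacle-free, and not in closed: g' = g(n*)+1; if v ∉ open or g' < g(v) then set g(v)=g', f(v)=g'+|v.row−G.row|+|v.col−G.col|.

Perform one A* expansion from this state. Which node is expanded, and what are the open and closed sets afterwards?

expanded=(1,4); open=[(0,6) g=1 f=7, (1,3) g=3 f=5, (1,7) g=1 f=7, (2,4) g=3 f=5, (2,5) g=2 f=5]; closed=[(1,4), (1,5), (1,6)]

step 1: expand (1,4) (f=5, h=3) → closed; open now [(0,6) g=1 f=7, (1,3) g=3 f=5, (1,7) g=1 f=7, (2,4) g=3 f=5, (2,5) g=2 f=5]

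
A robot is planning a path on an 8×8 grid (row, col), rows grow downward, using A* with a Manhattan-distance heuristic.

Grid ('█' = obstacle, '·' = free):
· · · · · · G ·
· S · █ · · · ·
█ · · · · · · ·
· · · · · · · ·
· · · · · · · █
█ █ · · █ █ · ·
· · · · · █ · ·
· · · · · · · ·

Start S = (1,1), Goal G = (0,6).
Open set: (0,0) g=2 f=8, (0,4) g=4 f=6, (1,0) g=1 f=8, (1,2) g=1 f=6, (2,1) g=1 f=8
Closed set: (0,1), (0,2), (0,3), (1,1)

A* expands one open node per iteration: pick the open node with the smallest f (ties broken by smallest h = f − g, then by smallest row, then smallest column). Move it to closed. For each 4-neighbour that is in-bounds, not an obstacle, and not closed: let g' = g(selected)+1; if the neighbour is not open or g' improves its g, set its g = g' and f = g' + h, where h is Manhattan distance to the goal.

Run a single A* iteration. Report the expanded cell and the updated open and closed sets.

expanded=(0,4); open=[(0,0) g=2 f=8, (0,5) g=5 f=6, (1,0) g=1 f=8, (1,2) g=1 f=6, (1,4) g=5 f=8, (2,1) g=1 f=8]; closed=[(0,1), (0,2), (0,3), (0,4), (1,1)]

step 1: expand (0,4) (f=6, h=2) → closed; open now [(0,0) g=2 f=8, (0,5) g=5 f=6, (1,0) g=1 f=8, (1,2) g=1 f=6, (1,4) g=5 f=8, (2,1) g=1 f=8]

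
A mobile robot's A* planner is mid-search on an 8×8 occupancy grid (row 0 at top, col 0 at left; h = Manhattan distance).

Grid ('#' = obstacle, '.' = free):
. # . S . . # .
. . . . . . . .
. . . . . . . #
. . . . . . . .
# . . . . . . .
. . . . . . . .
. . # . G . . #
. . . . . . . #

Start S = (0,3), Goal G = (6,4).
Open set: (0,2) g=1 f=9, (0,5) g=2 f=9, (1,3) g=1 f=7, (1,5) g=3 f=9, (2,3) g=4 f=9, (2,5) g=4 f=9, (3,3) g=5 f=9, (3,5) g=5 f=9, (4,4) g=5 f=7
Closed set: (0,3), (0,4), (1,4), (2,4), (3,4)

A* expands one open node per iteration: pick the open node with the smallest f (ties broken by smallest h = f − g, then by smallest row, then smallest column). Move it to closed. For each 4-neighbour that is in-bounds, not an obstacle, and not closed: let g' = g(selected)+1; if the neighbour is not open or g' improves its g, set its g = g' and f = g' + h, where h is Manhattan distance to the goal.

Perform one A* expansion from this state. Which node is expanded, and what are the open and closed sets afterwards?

step 1: expand (4,4) (f=7, h=2) → closed; open now [(0,2) g=1 f=9, (0,5) g=2 f=9, (1,3) g=1 f=7, (1,5) g=3 f=9, (2,3) g=4 f=9, (2,5) g=4 f=9, (3,3) g=5 f=9, (3,5) g=5 f=9, (4,3) g=6 f=9, (4,5) g=6 f=9, (5,4) g=6 f=7]

expanded=(4,4); open=[(0,2) g=1 f=9, (0,5) g=2 f=9, (1,3) g=1 f=7, (1,5) g=3 f=9, (2,3) g=4 f=9, (2,5) g=4 f=9, (3,3) g=5 f=9, (3,5) g=5 f=9, (4,3) g=6 f=9, (4,5) g=6 f=9, (5,4) g=6 f=7]; closed=[(0,3), (0,4), (1,4), (2,4), (3,4), (4,4)]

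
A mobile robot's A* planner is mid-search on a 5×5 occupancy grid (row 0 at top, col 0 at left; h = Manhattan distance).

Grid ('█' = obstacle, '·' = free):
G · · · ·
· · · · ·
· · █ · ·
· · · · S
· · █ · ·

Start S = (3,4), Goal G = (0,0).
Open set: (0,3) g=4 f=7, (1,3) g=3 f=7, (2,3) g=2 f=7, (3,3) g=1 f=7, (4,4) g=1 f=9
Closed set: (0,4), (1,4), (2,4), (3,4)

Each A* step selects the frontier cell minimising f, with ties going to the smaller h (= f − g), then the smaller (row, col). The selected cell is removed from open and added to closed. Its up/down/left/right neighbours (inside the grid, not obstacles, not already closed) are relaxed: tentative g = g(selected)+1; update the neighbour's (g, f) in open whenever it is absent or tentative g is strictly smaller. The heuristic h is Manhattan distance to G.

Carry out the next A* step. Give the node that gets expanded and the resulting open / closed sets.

step 1: expand (0,3) (f=7, h=3) → closed; open now [(0,2) g=5 f=7, (1,3) g=3 f=7, (2,3) g=2 f=7, (3,3) g=1 f=7, (4,4) g=1 f=9]

expanded=(0,3); open=[(0,2) g=5 f=7, (1,3) g=3 f=7, (2,3) g=2 f=7, (3,3) g=1 f=7, (4,4) g=1 f=9]; closed=[(0,3), (0,4), (1,4), (2,4), (3,4)]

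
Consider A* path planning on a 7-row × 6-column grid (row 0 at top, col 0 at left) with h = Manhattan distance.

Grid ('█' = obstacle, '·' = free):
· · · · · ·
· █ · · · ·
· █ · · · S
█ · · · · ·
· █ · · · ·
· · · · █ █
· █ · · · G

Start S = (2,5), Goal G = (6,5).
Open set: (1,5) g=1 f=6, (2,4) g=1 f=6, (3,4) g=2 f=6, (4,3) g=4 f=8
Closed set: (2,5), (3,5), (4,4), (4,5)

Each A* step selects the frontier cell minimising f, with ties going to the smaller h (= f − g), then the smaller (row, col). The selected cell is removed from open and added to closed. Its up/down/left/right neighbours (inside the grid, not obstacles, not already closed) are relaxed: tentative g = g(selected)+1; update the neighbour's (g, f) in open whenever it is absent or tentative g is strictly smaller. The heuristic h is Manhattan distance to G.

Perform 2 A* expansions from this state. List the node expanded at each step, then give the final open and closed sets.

step 1: expand (3,4) (f=6, h=4) → closed; open now [(1,5) g=1 f=6, (2,4) g=1 f=6, (3,3) g=3 f=8, (4,3) g=4 f=8]
step 2: expand (1,5) (f=6, h=5) → closed; open now [(0,5) g=2 f=8, (1,4) g=2 f=8, (2,4) g=1 f=6, (3,3) g=3 f=8, (4,3) g=4 f=8]

order=[(3,4) → (1,5)]; open=[(0,5) g=2 f=8, (1,4) g=2 f=8, (2,4) g=1 f=6, (3,3) g=3 f=8, (4,3) g=4 f=8]; closed=[(1,5), (2,5), (3,4), (3,5), (4,4), (4,5)]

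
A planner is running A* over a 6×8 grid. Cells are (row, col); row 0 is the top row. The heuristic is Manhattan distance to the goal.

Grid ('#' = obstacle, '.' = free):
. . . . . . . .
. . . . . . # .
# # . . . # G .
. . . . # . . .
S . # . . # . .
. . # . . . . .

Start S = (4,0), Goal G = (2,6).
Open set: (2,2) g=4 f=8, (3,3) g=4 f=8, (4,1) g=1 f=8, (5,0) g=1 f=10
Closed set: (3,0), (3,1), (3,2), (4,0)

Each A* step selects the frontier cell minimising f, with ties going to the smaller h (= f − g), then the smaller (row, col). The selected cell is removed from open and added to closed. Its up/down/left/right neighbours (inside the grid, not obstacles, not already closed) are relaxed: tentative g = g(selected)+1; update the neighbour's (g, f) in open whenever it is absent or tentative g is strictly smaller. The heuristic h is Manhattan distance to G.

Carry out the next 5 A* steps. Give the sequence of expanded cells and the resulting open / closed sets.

step 1: expand (2,2) (f=8, h=4) → closed; open now [(1,2) g=5 f=10, (2,3) g=5 f=8, (3,3) g=4 f=8, (4,1) g=1 f=8, (5,0) g=1 f=10]
step 2: expand (2,3) (f=8, h=3) → closed; open now [(1,2) g=5 f=10, (1,3) g=6 f=10, (2,4) g=6 f=8, (3,3) g=4 f=8, (4,1) g=1 f=8, (5,0) g=1 f=10]
step 3: expand (2,4) (f=8, h=2) → closed; open now [(1,2) g=5 f=10, (1,3) g=6 f=10, (1,4) g=7 f=10, (3,3) g=4 f=8, (4,1) g=1 f=8, (5,0) g=1 f=10]
step 4: expand (3,3) (f=8, h=4) → closed; open now [(1,2) g=5 f=10, (1,3) g=6 f=10, (1,4) g=7 f=10, (4,1) g=1 f=8, (4,3) g=5 f=10, (5,0) g=1 f=10]
step 5: expand (4,1) (f=8, h=7) → closed; open now [(1,2) g=5 f=10, (1,3) g=6 f=10, (1,4) g=7 f=10, (4,3) g=5 f=10, (5,0) g=1 f=10, (5,1) g=2 f=10]

order=[(2,2) → (2,3) → (2,4) → (3,3) → (4,1)]; open=[(1,2) g=5 f=10, (1,3) g=6 f=10, (1,4) g=7 f=10, (4,3) g=5 f=10, (5,0) g=1 f=10, (5,1) g=2 f=10]; closed=[(2,2), (2,3), (2,4), (3,0), (3,1), (3,2), (3,3), (4,0), (4,1)]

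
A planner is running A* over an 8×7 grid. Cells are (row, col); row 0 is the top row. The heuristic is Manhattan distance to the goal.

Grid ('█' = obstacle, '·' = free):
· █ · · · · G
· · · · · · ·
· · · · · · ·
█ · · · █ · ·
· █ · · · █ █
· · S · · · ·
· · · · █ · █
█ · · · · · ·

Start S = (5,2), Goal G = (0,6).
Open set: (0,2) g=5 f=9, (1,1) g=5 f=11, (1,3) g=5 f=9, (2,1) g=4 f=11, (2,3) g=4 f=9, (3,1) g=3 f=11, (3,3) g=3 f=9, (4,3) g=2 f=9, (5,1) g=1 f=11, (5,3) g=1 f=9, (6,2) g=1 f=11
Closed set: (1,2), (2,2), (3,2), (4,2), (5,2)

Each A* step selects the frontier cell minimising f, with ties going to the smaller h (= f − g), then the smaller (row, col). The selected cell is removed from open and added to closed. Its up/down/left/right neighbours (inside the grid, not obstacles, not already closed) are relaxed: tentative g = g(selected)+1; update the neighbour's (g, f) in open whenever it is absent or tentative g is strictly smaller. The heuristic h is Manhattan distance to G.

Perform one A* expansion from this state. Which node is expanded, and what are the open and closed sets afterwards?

step 1: expand (0,2) (f=9, h=4) → closed; open now [(0,3) g=6 f=9, (1,1) g=5 f=11, (1,3) g=5 f=9, (2,1) g=4 f=11, (2,3) g=4 f=9, (3,1) g=3 f=11, (3,3) g=3 f=9, (4,3) g=2 f=9, (5,1) g=1 f=11, (5,3) g=1 f=9, (6,2) g=1 f=11]

expanded=(0,2); open=[(0,3) g=6 f=9, (1,1) g=5 f=11, (1,3) g=5 f=9, (2,1) g=4 f=11, (2,3) g=4 f=9, (3,1) g=3 f=11, (3,3) g=3 f=9, (4,3) g=2 f=9, (5,1) g=1 f=11, (5,3) g=1 f=9, (6,2) g=1 f=11]; closed=[(0,2), (1,2), (2,2), (3,2), (4,2), (5,2)]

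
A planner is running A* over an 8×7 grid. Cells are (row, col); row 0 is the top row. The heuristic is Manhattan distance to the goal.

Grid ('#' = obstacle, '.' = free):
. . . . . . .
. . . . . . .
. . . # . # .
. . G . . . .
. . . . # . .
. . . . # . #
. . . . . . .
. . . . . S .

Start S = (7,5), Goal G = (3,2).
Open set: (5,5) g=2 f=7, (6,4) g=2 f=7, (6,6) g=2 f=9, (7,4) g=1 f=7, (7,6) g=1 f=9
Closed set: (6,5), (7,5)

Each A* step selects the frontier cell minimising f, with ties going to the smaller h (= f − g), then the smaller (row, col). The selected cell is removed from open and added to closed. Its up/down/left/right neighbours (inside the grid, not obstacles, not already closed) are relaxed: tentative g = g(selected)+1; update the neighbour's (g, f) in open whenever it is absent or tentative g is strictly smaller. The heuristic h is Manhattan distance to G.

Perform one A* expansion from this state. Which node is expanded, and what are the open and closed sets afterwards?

expanded=(5,5); open=[(4,5) g=3 f=7, (6,4) g=2 f=7, (6,6) g=2 f=9, (7,4) g=1 f=7, (7,6) g=1 f=9]; closed=[(5,5), (6,5), (7,5)]

step 1: expand (5,5) (f=7, h=5) → closed; open now [(4,5) g=3 f=7, (6,4) g=2 f=7, (6,6) g=2 f=9, (7,4) g=1 f=7, (7,6) g=1 f=9]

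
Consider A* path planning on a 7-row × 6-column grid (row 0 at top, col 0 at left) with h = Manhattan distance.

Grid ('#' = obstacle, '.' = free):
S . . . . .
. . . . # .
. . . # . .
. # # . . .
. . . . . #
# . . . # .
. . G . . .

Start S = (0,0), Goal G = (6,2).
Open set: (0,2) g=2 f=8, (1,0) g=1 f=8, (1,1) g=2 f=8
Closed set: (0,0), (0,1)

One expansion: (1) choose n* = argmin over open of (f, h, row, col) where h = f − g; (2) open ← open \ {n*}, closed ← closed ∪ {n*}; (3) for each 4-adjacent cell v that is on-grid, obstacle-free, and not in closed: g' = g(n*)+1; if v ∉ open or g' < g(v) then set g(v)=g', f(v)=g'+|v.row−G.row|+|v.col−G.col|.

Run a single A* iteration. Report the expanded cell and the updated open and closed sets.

expanded=(0,2); open=[(0,3) g=3 f=10, (1,0) g=1 f=8, (1,1) g=2 f=8, (1,2) g=3 f=8]; closed=[(0,0), (0,1), (0,2)]

step 1: expand (0,2) (f=8, h=6) → closed; open now [(0,3) g=3 f=10, (1,0) g=1 f=8, (1,1) g=2 f=8, (1,2) g=3 f=8]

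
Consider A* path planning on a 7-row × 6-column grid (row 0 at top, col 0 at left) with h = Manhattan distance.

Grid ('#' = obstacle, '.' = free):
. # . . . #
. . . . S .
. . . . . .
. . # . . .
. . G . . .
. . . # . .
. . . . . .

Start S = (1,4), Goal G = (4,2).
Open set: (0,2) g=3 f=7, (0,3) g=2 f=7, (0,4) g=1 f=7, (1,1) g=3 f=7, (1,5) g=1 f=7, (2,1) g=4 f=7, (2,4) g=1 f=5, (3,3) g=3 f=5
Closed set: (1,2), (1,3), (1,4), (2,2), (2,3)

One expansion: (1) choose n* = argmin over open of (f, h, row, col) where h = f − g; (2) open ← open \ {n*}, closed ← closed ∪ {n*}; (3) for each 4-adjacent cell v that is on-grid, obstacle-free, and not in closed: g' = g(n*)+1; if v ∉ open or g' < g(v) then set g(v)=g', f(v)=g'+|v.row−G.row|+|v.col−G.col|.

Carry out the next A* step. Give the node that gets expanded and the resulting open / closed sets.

expanded=(3,3); open=[(0,2) g=3 f=7, (0,3) g=2 f=7, (0,4) g=1 f=7, (1,1) g=3 f=7, (1,5) g=1 f=7, (2,1) g=4 f=7, (2,4) g=1 f=5, (3,4) g=4 f=7, (4,3) g=4 f=5]; closed=[(1,2), (1,3), (1,4), (2,2), (2,3), (3,3)]

step 1: expand (3,3) (f=5, h=2) → closed; open now [(0,2) g=3 f=7, (0,3) g=2 f=7, (0,4) g=1 f=7, (1,1) g=3 f=7, (1,5) g=1 f=7, (2,1) g=4 f=7, (2,4) g=1 f=5, (3,4) g=4 f=7, (4,3) g=4 f=5]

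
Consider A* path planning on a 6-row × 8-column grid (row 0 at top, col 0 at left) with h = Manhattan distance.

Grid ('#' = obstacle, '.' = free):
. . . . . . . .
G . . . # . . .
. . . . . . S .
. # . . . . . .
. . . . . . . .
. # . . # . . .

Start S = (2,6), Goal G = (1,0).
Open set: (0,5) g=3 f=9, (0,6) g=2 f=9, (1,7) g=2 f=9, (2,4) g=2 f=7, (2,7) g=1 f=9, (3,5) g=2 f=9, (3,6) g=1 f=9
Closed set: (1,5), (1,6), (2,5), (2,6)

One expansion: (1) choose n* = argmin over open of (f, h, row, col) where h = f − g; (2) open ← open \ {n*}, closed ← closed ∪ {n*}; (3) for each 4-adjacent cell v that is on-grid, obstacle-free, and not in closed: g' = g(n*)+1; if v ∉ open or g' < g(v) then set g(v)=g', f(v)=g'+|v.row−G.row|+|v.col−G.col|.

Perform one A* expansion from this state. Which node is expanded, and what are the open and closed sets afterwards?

expanded=(2,4); open=[(0,5) g=3 f=9, (0,6) g=2 f=9, (1,7) g=2 f=9, (2,3) g=3 f=7, (2,7) g=1 f=9, (3,4) g=3 f=9, (3,5) g=2 f=9, (3,6) g=1 f=9]; closed=[(1,5), (1,6), (2,4), (2,5), (2,6)]

step 1: expand (2,4) (f=7, h=5) → closed; open now [(0,5) g=3 f=9, (0,6) g=2 f=9, (1,7) g=2 f=9, (2,3) g=3 f=7, (2,7) g=1 f=9, (3,4) g=3 f=9, (3,5) g=2 f=9, (3,6) g=1 f=9]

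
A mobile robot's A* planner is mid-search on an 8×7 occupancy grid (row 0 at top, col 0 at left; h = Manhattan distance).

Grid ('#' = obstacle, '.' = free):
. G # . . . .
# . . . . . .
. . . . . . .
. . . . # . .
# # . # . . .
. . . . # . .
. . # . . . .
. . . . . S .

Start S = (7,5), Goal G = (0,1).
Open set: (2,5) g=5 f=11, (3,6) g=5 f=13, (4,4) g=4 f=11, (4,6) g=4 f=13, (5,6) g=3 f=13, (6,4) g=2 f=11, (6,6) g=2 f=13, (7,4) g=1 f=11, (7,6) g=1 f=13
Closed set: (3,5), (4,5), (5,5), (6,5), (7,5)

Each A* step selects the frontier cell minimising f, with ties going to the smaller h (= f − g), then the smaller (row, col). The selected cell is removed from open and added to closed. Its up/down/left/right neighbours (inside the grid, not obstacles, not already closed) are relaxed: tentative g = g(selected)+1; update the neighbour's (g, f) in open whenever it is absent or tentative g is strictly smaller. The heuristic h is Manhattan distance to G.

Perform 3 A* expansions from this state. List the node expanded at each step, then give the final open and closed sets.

order=[(2,5) → (1,5) → (0,5)]; open=[(0,4) g=8 f=11, (0,6) g=8 f=13, (1,4) g=7 f=11, (1,6) g=7 f=13, (2,4) g=6 f=11, (2,6) g=6 f=13, (3,6) g=5 f=13, (4,4) g=4 f=11, (4,6) g=4 f=13, (5,6) g=3 f=13, (6,4) g=2 f=11, (6,6) g=2 f=13, (7,4) g=1 f=11, (7,6) g=1 f=13]; closed=[(0,5), (1,5), (2,5), (3,5), (4,5), (5,5), (6,5), (7,5)]

step 1: expand (2,5) (f=11, h=6) → closed; open now [(1,5) g=6 f=11, (2,4) g=6 f=11, (2,6) g=6 f=13, (3,6) g=5 f=13, (4,4) g=4 f=11, (4,6) g=4 f=13, (5,6) g=3 f=13, (6,4) g=2 f=11, (6,6) g=2 f=13, (7,4) g=1 f=11, (7,6) g=1 f=13]
step 2: expand (1,5) (f=11, h=5) → closed; open now [(0,5) g=7 f=11, (1,4) g=7 f=11, (1,6) g=7 f=13, (2,4) g=6 f=11, (2,6) g=6 f=13, (3,6) g=5 f=13, (4,4) g=4 f=11, (4,6) g=4 f=13, (5,6) g=3 f=13, (6,4) g=2 f=11, (6,6) g=2 f=13, (7,4) g=1 f=11, (7,6) g=1 f=13]
step 3: expand (0,5) (f=11, h=4) → closed; open now [(0,4) g=8 f=11, (0,6) g=8 f=13, (1,4) g=7 f=11, (1,6) g=7 f=13, (2,4) g=6 f=11, (2,6) g=6 f=13, (3,6) g=5 f=13, (4,4) g=4 f=11, (4,6) g=4 f=13, (5,6) g=3 f=13, (6,4) g=2 f=11, (6,6) g=2 f=13, (7,4) g=1 f=11, (7,6) g=1 f=13]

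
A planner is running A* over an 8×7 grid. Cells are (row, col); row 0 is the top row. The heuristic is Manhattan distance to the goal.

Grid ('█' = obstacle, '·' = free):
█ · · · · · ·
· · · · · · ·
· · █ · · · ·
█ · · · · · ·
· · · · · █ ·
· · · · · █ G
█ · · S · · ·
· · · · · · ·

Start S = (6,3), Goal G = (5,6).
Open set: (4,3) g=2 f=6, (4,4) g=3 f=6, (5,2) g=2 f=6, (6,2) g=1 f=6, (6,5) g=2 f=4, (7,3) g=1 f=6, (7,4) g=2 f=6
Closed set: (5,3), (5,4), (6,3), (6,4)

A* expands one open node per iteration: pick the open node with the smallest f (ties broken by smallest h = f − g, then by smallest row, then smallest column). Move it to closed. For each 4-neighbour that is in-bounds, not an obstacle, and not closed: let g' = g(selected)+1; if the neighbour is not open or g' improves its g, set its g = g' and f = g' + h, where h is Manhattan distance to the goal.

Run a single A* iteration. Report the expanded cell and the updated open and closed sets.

step 1: expand (6,5) (f=4, h=2) → closed; open now [(4,3) g=2 f=6, (4,4) g=3 f=6, (5,2) g=2 f=6, (6,2) g=1 f=6, (6,6) g=3 f=4, (7,3) g=1 f=6, (7,4) g=2 f=6, (7,5) g=3 f=6]

expanded=(6,5); open=[(4,3) g=2 f=6, (4,4) g=3 f=6, (5,2) g=2 f=6, (6,2) g=1 f=6, (6,6) g=3 f=4, (7,3) g=1 f=6, (7,4) g=2 f=6, (7,5) g=3 f=6]; closed=[(5,3), (5,4), (6,3), (6,4), (6,5)]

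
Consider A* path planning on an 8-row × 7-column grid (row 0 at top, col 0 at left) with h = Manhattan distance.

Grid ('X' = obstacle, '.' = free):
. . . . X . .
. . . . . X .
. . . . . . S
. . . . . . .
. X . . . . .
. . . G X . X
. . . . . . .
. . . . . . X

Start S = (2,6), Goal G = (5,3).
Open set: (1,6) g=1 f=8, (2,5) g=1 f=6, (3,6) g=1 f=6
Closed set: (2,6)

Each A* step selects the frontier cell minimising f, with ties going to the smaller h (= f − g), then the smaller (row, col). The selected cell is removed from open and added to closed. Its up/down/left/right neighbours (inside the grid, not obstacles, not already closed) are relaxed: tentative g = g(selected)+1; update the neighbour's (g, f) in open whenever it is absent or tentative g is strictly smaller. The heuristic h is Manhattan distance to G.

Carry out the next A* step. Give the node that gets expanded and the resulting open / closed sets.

step 1: expand (2,5) (f=6, h=5) → closed; open now [(1,6) g=1 f=8, (2,4) g=2 f=6, (3,5) g=2 f=6, (3,6) g=1 f=6]

expanded=(2,5); open=[(1,6) g=1 f=8, (2,4) g=2 f=6, (3,5) g=2 f=6, (3,6) g=1 f=6]; closed=[(2,5), (2,6)]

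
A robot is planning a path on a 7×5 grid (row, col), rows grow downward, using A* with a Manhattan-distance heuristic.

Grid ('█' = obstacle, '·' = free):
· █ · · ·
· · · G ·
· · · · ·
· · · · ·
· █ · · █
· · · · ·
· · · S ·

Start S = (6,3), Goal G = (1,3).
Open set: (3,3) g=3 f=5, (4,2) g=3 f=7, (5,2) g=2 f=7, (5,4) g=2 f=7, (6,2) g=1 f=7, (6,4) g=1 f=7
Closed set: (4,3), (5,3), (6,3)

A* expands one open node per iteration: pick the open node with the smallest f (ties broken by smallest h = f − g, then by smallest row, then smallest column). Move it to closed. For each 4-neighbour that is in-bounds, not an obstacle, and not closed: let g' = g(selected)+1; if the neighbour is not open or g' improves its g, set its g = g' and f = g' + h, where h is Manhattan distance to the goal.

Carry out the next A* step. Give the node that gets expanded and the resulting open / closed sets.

expanded=(3,3); open=[(2,3) g=4 f=5, (3,2) g=4 f=7, (3,4) g=4 f=7, (4,2) g=3 f=7, (5,2) g=2 f=7, (5,4) g=2 f=7, (6,2) g=1 f=7, (6,4) g=1 f=7]; closed=[(3,3), (4,3), (5,3), (6,3)]

step 1: expand (3,3) (f=5, h=2) → closed; open now [(2,3) g=4 f=5, (3,2) g=4 f=7, (3,4) g=4 f=7, (4,2) g=3 f=7, (5,2) g=2 f=7, (5,4) g=2 f=7, (6,2) g=1 f=7, (6,4) g=1 f=7]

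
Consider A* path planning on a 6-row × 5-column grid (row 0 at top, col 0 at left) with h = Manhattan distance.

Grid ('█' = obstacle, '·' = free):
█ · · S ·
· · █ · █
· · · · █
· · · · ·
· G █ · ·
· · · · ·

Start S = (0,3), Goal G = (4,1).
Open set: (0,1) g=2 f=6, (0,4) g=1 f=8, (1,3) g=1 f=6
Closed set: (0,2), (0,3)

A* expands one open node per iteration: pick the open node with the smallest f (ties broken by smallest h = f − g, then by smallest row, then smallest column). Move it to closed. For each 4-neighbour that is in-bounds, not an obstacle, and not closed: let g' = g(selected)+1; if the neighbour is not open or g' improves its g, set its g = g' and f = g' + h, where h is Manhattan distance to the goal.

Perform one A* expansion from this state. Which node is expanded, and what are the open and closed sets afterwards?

step 1: expand (0,1) (f=6, h=4) → closed; open now [(0,4) g=1 f=8, (1,1) g=3 f=6, (1,3) g=1 f=6]

expanded=(0,1); open=[(0,4) g=1 f=8, (1,1) g=3 f=6, (1,3) g=1 f=6]; closed=[(0,1), (0,2), (0,3)]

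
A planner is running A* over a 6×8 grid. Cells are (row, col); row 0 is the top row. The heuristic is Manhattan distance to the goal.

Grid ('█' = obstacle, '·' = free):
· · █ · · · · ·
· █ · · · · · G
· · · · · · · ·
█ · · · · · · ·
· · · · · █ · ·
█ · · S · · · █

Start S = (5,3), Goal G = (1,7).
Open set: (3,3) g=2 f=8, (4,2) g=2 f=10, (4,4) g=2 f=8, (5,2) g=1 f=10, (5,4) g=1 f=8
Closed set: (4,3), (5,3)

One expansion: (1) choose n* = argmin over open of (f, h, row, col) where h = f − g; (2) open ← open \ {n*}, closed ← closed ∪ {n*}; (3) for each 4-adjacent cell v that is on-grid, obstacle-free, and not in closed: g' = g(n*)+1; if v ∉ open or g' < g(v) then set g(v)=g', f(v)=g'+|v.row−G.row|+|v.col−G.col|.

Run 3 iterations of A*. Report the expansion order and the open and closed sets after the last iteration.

step 1: expand (3,3) (f=8, h=6) → closed; open now [(2,3) g=3 f=8, (3,2) g=3 f=10, (3,4) g=3 f=8, (4,2) g=2 f=10, (4,4) g=2 f=8, (5,2) g=1 f=10, (5,4) g=1 f=8]
step 2: expand (2,3) (f=8, h=5) → closed; open now [(1,3) g=4 f=8, (2,2) g=4 f=10, (2,4) g=4 f=8, (3,2) g=3 f=10, (3,4) g=3 f=8, (4,2) g=2 f=10, (4,4) g=2 f=8, (5,2) g=1 f=10, (5,4) g=1 f=8]
step 3: expand (1,3) (f=8, h=4) → closed; open now [(0,3) g=5 f=10, (1,2) g=5 f=10, (1,4) g=5 f=8, (2,2) g=4 f=10, (2,4) g=4 f=8, (3,2) g=3 f=10, (3,4) g=3 f=8, (4,2) g=2 f=10, (4,4) g=2 f=8, (5,2) g=1 f=10, (5,4) g=1 f=8]

order=[(3,3) → (2,3) → (1,3)]; open=[(0,3) g=5 f=10, (1,2) g=5 f=10, (1,4) g=5 f=8, (2,2) g=4 f=10, (2,4) g=4 f=8, (3,2) g=3 f=10, (3,4) g=3 f=8, (4,2) g=2 f=10, (4,4) g=2 f=8, (5,2) g=1 f=10, (5,4) g=1 f=8]; closed=[(1,3), (2,3), (3,3), (4,3), (5,3)]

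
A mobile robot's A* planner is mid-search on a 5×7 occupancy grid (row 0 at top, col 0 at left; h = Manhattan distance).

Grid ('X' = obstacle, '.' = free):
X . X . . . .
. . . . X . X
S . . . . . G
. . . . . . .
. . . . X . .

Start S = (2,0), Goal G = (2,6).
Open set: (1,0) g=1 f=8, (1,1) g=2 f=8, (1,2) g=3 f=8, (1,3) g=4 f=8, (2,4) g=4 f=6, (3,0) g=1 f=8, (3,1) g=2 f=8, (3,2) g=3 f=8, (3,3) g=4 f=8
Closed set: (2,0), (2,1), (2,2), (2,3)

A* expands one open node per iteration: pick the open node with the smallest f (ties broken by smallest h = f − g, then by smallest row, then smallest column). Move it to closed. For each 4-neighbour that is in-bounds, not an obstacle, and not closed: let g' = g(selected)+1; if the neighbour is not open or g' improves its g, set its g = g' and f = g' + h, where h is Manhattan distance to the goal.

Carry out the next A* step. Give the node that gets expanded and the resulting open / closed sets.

expanded=(2,4); open=[(1,0) g=1 f=8, (1,1) g=2 f=8, (1,2) g=3 f=8, (1,3) g=4 f=8, (2,5) g=5 f=6, (3,0) g=1 f=8, (3,1) g=2 f=8, (3,2) g=3 f=8, (3,3) g=4 f=8, (3,4) g=5 f=8]; closed=[(2,0), (2,1), (2,2), (2,3), (2,4)]

step 1: expand (2,4) (f=6, h=2) → closed; open now [(1,0) g=1 f=8, (1,1) g=2 f=8, (1,2) g=3 f=8, (1,3) g=4 f=8, (2,5) g=5 f=6, (3,0) g=1 f=8, (3,1) g=2 f=8, (3,2) g=3 f=8, (3,3) g=4 f=8, (3,4) g=5 f=8]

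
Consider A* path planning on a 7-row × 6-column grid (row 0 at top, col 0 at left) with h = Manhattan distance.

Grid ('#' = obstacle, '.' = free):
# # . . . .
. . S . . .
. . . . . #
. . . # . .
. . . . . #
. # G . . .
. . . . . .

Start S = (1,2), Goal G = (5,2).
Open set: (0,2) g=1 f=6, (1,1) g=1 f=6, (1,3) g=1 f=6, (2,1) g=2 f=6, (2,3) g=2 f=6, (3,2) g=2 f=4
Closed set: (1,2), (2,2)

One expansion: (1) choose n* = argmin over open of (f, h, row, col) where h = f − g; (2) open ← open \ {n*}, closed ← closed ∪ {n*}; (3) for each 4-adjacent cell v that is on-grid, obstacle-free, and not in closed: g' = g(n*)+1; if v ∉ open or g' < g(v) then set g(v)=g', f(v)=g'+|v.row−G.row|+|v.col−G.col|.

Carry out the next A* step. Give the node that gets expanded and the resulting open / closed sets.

expanded=(3,2); open=[(0,2) g=1 f=6, (1,1) g=1 f=6, (1,3) g=1 f=6, (2,1) g=2 f=6, (2,3) g=2 f=6, (3,1) g=3 f=6, (4,2) g=3 f=4]; closed=[(1,2), (2,2), (3,2)]

step 1: expand (3,2) (f=4, h=2) → closed; open now [(0,2) g=1 f=6, (1,1) g=1 f=6, (1,3) g=1 f=6, (2,1) g=2 f=6, (2,3) g=2 f=6, (3,1) g=3 f=6, (4,2) g=3 f=4]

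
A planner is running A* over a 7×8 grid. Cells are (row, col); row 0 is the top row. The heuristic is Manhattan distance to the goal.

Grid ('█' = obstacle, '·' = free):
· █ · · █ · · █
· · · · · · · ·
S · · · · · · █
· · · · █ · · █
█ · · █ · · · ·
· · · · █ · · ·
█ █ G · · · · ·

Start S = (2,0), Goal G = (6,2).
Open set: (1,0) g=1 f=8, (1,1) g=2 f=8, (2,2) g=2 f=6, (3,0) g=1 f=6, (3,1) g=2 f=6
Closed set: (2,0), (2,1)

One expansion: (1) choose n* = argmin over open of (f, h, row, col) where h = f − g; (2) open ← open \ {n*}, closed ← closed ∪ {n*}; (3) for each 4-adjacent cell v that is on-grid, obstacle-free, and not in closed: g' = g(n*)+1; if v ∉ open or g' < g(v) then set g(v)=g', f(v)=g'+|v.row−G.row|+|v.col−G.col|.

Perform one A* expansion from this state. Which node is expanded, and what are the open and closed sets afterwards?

step 1: expand (2,2) (f=6, h=4) → closed; open now [(1,0) g=1 f=8, (1,1) g=2 f=8, (1,2) g=3 f=8, (2,3) g=3 f=8, (3,0) g=1 f=6, (3,1) g=2 f=6, (3,2) g=3 f=6]

expanded=(2,2); open=[(1,0) g=1 f=8, (1,1) g=2 f=8, (1,2) g=3 f=8, (2,3) g=3 f=8, (3,0) g=1 f=6, (3,1) g=2 f=6, (3,2) g=3 f=6]; closed=[(2,0), (2,1), (2,2)]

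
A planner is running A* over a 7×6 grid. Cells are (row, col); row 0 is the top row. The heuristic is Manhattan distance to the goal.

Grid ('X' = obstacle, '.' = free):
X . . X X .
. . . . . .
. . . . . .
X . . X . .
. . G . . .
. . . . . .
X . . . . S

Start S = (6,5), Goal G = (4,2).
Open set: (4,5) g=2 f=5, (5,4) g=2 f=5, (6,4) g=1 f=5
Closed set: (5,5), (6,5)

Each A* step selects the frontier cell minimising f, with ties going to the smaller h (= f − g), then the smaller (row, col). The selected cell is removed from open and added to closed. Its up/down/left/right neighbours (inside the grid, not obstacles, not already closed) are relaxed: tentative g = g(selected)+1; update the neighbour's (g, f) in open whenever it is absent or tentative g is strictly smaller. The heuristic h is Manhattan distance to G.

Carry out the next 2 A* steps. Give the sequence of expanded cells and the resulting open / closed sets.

order=[(4,5) → (4,4)]; open=[(3,4) g=4 f=7, (3,5) g=3 f=7, (4,3) g=4 f=5, (5,4) g=2 f=5, (6,4) g=1 f=5]; closed=[(4,4), (4,5), (5,5), (6,5)]

step 1: expand (4,5) (f=5, h=3) → closed; open now [(3,5) g=3 f=7, (4,4) g=3 f=5, (5,4) g=2 f=5, (6,4) g=1 f=5]
step 2: expand (4,4) (f=5, h=2) → closed; open now [(3,4) g=4 f=7, (3,5) g=3 f=7, (4,3) g=4 f=5, (5,4) g=2 f=5, (6,4) g=1 f=5]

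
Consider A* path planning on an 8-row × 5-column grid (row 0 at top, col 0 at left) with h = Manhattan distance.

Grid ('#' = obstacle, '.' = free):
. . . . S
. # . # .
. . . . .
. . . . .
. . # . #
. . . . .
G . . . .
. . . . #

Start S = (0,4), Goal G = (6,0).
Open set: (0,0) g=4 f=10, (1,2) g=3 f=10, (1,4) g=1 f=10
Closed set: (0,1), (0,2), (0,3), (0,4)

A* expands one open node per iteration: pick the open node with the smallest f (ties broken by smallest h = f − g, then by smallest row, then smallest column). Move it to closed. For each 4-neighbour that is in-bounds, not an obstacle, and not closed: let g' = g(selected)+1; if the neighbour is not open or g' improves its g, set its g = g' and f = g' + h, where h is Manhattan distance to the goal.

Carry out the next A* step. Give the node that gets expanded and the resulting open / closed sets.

expanded=(0,0); open=[(1,0) g=5 f=10, (1,2) g=3 f=10, (1,4) g=1 f=10]; closed=[(0,0), (0,1), (0,2), (0,3), (0,4)]

step 1: expand (0,0) (f=10, h=6) → closed; open now [(1,0) g=5 f=10, (1,2) g=3 f=10, (1,4) g=1 f=10]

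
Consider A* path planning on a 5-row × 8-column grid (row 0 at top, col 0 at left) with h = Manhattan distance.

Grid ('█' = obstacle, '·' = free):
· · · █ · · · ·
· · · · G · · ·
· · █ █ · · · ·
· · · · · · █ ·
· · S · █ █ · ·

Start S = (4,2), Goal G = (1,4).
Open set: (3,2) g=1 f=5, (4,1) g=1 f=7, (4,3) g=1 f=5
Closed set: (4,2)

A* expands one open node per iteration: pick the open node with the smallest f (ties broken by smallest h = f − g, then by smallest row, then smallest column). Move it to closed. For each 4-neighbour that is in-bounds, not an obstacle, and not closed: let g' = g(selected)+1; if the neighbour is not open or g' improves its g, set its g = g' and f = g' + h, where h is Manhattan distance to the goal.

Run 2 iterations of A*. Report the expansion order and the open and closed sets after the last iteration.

step 1: expand (3,2) (f=5, h=4) → closed; open now [(3,1) g=2 f=7, (3,3) g=2 f=5, (4,1) g=1 f=7, (4,3) g=1 f=5]
step 2: expand (3,3) (f=5, h=3) → closed; open now [(3,1) g=2 f=7, (3,4) g=3 f=5, (4,1) g=1 f=7, (4,3) g=1 f=5]

order=[(3,2) → (3,3)]; open=[(3,1) g=2 f=7, (3,4) g=3 f=5, (4,1) g=1 f=7, (4,3) g=1 f=5]; closed=[(3,2), (3,3), (4,2)]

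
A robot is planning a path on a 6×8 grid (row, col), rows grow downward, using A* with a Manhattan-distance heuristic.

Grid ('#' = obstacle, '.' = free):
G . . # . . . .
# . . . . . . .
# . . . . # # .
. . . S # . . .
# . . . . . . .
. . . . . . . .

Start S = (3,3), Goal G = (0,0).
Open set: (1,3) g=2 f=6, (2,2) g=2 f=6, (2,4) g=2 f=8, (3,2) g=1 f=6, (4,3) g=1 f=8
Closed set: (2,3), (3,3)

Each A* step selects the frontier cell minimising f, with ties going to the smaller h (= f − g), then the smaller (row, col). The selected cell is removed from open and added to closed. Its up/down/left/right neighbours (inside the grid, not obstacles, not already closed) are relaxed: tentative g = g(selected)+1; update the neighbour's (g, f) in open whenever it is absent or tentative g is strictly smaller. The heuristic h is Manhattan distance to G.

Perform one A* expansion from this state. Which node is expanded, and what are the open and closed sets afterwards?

step 1: expand (1,3) (f=6, h=4) → closed; open now [(1,2) g=3 f=6, (1,4) g=3 f=8, (2,2) g=2 f=6, (2,4) g=2 f=8, (3,2) g=1 f=6, (4,3) g=1 f=8]

expanded=(1,3); open=[(1,2) g=3 f=6, (1,4) g=3 f=8, (2,2) g=2 f=6, (2,4) g=2 f=8, (3,2) g=1 f=6, (4,3) g=1 f=8]; closed=[(1,3), (2,3), (3,3)]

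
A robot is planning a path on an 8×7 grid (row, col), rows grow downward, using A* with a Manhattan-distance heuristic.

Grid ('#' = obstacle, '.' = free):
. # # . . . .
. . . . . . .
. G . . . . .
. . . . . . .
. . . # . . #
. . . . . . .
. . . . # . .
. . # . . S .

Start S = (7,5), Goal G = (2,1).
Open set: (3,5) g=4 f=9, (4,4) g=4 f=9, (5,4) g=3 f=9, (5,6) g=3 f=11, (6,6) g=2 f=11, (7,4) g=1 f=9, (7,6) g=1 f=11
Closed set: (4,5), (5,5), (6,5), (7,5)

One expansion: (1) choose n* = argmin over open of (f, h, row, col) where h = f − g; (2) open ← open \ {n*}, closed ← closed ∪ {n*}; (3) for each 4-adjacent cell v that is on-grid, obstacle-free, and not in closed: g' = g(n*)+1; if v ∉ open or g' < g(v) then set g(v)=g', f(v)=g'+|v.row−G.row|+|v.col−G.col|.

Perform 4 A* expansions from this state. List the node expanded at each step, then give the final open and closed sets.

order=[(3,5) → (2,5) → (2,4) → (2,3)]; open=[(1,3) g=8 f=11, (1,4) g=7 f=11, (1,5) g=6 f=11, (2,2) g=8 f=9, (2,6) g=6 f=11, (3,3) g=8 f=11, (3,4) g=5 f=9, (3,6) g=5 f=11, (4,4) g=4 f=9, (5,4) g=3 f=9, (5,6) g=3 f=11, (6,6) g=2 f=11, (7,4) g=1 f=9, (7,6) g=1 f=11]; closed=[(2,3), (2,4), (2,5), (3,5), (4,5), (5,5), (6,5), (7,5)]

step 1: expand (3,5) (f=9, h=5) → closed; open now [(2,5) g=5 f=9, (3,4) g=5 f=9, (3,6) g=5 f=11, (4,4) g=4 f=9, (5,4) g=3 f=9, (5,6) g=3 f=11, (6,6) g=2 f=11, (7,4) g=1 f=9, (7,6) g=1 f=11]
step 2: expand (2,5) (f=9, h=4) → closed; open now [(1,5) g=6 f=11, (2,4) g=6 f=9, (2,6) g=6 f=11, (3,4) g=5 f=9, (3,6) g=5 f=11, (4,4) g=4 f=9, (5,4) g=3 f=9, (5,6) g=3 f=11, (6,6) g=2 f=11, (7,4) g=1 f=9, (7,6) g=1 f=11]
step 3: expand (2,4) (f=9, h=3) → closed; open now [(1,4) g=7 f=11, (1,5) g=6 f=11, (2,3) g=7 f=9, (2,6) g=6 f=11, (3,4) g=5 f=9, (3,6) g=5 f=11, (4,4) g=4 f=9, (5,4) g=3 f=9, (5,6) g=3 f=11, (6,6) g=2 f=11, (7,4) g=1 f=9, (7,6) g=1 f=11]
step 4: expand (2,3) (f=9, h=2) → closed; open now [(1,3) g=8 f=11, (1,4) g=7 f=11, (1,5) g=6 f=11, (2,2) g=8 f=9, (2,6) g=6 f=11, (3,3) g=8 f=11, (3,4) g=5 f=9, (3,6) g=5 f=11, (4,4) g=4 f=9, (5,4) g=3 f=9, (5,6) g=3 f=11, (6,6) g=2 f=11, (7,4) g=1 f=9, (7,6) g=1 f=11]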